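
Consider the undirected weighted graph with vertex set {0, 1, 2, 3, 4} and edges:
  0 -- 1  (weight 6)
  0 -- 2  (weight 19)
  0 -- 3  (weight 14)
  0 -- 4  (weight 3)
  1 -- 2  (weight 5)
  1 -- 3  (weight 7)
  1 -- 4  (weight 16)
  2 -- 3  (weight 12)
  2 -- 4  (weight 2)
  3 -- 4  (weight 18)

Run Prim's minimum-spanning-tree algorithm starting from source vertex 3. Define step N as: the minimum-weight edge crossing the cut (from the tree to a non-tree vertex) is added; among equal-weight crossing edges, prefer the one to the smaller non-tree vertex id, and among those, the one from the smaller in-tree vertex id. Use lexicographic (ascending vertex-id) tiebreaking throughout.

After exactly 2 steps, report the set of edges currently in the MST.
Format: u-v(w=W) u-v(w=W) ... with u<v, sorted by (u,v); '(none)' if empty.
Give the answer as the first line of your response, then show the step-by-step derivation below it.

1-2(w=5) 1-3(w=7)

step 1: add edge 1-3 (w=7); MST = {1-3(w=7)}
step 2: add edge 1-2 (w=5); MST = {1-2(w=5) 1-3(w=7)}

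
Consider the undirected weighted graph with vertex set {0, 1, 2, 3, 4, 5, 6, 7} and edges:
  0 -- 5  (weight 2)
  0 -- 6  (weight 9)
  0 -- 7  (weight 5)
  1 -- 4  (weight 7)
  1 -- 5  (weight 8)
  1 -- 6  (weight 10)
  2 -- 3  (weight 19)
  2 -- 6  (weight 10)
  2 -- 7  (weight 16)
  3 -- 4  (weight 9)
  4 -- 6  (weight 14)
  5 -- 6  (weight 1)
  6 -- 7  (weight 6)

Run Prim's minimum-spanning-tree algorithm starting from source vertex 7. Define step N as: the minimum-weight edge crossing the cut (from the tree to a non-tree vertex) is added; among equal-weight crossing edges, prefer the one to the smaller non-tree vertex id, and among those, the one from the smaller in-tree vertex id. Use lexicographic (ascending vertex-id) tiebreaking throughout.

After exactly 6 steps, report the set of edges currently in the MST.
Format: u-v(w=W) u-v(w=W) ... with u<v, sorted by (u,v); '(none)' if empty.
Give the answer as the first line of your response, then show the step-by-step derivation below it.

0-5(w=2) 0-7(w=5) 1-4(w=7) 1-5(w=8) 3-4(w=9) 5-6(w=1)

step 1: add edge 0-7 (w=5); MST = {0-7(w=5)}
step 2: add edge 0-5 (w=2); MST = {0-5(w=2) 0-7(w=5)}
step 3: add edge 5-6 (w=1); MST = {0-5(w=2) 0-7(w=5) 5-6(w=1)}
step 4: add edge 1-5 (w=8); MST = {0-5(w=2) 0-7(w=5) 1-5(w=8) 5-6(w=1)}
step 5: add edge 1-4 (w=7); MST = {0-5(w=2) 0-7(w=5) 1-4(w=7) 1-5(w=8) 5-6(w=1)}
step 6: add edge 3-4 (w=9); MST = {0-5(w=2) 0-7(w=5) 1-4(w=7) 1-5(w=8) 3-4(w=9) 5-6(w=1)}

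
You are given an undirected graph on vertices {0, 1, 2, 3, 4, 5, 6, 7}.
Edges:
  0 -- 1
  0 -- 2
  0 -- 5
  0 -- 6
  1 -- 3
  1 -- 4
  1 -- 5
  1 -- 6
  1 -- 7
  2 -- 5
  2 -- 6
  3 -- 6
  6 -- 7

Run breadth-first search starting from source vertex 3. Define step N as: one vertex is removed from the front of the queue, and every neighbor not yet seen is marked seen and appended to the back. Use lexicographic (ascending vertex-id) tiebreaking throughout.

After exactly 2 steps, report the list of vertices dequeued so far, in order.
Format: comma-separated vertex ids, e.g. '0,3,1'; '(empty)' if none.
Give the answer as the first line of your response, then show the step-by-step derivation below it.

3,1

step 1: dequeue 3; queue=[1,6]; order=3
step 2: dequeue 1; queue=[6,0,4,5,7]; order=3,1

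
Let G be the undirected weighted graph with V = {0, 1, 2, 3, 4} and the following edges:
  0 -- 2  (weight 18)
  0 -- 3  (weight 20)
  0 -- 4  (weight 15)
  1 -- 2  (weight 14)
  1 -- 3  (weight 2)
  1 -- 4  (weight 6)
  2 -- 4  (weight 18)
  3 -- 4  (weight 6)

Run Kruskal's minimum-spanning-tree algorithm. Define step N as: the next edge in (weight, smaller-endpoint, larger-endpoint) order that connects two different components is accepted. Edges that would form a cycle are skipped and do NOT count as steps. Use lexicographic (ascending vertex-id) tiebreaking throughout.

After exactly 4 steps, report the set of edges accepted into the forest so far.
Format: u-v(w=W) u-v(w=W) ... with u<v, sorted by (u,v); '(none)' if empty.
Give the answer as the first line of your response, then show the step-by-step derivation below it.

0-4(w=15) 1-2(w=14) 1-3(w=2) 1-4(w=6)

step 1: add edge 1-3 (w=2); MST = {1-3(w=2)}
step 2: add edge 1-4 (w=6); MST = {1-3(w=2) 1-4(w=6)}
step 3: add edge 1-2 (w=14); MST = {1-2(w=14) 1-3(w=2) 1-4(w=6)}
step 4: add edge 0-4 (w=15); MST = {0-4(w=15) 1-2(w=14) 1-3(w=2) 1-4(w=6)}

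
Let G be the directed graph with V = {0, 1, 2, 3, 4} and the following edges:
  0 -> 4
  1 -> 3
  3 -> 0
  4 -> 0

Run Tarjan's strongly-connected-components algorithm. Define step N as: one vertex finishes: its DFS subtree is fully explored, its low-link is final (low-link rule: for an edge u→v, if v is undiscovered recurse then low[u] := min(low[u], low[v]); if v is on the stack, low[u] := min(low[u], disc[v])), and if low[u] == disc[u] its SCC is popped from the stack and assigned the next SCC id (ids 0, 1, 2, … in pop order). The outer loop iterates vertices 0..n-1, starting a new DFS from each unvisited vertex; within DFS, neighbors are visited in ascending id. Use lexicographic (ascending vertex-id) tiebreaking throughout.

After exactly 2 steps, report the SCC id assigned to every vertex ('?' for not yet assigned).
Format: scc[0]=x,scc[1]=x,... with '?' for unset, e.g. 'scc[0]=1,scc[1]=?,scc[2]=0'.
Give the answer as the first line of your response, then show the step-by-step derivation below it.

scc[0]=0,scc[1]=?,scc[2]=?,scc[3]=?,scc[4]=0

step 1: low=(low[0]=0,low[1]=?,low[2]=?,low[3]=?,low[4]=0); scc=(scc[0]=?,scc[1]=?,scc[2]=?,scc[3]=?,scc[4]=?)
step 2: low=(low[0]=0,low[1]=?,low[2]=?,low[3]=?,low[4]=0); scc=(scc[0]=0,scc[1]=?,scc[2]=?,scc[3]=?,scc[4]=0)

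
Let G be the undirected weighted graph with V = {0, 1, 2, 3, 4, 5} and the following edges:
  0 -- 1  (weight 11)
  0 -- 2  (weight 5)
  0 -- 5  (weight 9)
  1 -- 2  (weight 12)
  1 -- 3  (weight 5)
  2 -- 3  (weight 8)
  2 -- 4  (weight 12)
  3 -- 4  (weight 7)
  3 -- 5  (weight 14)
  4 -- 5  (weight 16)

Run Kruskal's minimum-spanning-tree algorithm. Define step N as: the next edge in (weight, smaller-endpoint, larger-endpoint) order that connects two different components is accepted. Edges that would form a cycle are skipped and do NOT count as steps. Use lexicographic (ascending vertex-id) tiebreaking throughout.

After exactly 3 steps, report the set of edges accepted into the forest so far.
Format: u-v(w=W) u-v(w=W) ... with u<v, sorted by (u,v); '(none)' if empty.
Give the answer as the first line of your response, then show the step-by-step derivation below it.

0-2(w=5) 1-3(w=5) 3-4(w=7)

step 1: add edge 0-2 (w=5); MST = {0-2(w=5)}
step 2: add edge 1-3 (w=5); MST = {0-2(w=5) 1-3(w=5)}
step 3: add edge 3-4 (w=7); MST = {0-2(w=5) 1-3(w=5) 3-4(w=7)}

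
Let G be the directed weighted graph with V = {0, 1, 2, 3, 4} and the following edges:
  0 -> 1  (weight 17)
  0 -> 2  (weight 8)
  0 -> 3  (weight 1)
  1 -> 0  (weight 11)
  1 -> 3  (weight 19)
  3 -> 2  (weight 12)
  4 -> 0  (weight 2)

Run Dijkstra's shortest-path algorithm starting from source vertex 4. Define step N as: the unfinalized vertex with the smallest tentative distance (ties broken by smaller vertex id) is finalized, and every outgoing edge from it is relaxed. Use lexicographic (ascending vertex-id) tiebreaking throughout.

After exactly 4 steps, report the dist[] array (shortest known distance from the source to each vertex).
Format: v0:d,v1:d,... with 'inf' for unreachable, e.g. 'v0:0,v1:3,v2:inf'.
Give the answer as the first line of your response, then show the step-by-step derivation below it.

v0:2,v1:19,v2:10,v3:3,v4:0

step 1: dist = v0:2,v1:inf,v2:inf,v3:inf,v4:0
step 2: dist = v0:2,v1:19,v2:10,v3:3,v4:0
step 3: dist = v0:2,v1:19,v2:10,v3:3,v4:0
step 4: dist = v0:2,v1:19,v2:10,v3:3,v4:0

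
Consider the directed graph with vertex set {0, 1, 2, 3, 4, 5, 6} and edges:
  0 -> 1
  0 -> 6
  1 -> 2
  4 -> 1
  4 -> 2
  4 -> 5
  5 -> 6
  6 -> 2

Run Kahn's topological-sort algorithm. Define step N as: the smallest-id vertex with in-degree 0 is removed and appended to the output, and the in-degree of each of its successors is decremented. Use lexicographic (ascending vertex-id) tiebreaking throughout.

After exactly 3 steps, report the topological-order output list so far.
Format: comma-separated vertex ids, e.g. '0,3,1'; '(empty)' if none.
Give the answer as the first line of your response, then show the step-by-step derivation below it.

0,3,4

step 1: output 0; order=[0]; indeg=(0,1,3,0,0,1,1)
step 2: output 3; order=[0,3]; indeg=(0,1,3,0,0,1,1)
step 3: output 4; order=[0,3,4]; indeg=(0,0,2,0,0,0,1)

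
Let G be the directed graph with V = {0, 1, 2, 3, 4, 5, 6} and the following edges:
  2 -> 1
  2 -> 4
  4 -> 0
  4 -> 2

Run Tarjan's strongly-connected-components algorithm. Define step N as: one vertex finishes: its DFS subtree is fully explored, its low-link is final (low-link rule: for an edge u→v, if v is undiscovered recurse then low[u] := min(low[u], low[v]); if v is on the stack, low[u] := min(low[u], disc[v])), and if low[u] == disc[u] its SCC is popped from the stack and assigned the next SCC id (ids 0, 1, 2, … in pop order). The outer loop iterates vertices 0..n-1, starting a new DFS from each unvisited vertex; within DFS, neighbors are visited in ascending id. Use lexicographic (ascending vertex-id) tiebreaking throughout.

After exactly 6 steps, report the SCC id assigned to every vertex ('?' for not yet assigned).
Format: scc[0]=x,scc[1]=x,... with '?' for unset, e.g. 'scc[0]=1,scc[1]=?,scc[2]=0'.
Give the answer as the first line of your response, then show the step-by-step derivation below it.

scc[0]=0,scc[1]=1,scc[2]=2,scc[3]=3,scc[4]=2,scc[5]=4,scc[6]=?

step 1: low=(low[0]=0,low[1]=?,low[2]=?,low[3]=?,low[4]=?,low[5]=?,low[6]=?); scc=(scc[0]=0,scc[1]=?,scc[2]=?,scc[3]=?,scc[4]=?,scc[5]=?,scc[6]=?)
step 2: low=(low[0]=0,low[1]=1,low[2]=?,low[3]=?,low[4]=?,low[5]=?,low[6]=?); scc=(scc[0]=0,scc[1]=1,scc[2]=?,scc[3]=?,scc[4]=?,scc[5]=?,scc[6]=?)
step 3: low=(low[0]=0,low[1]=1,low[2]=2,low[3]=?,low[4]=2,low[5]=?,low[6]=?); scc=(scc[0]=0,scc[1]=1,scc[2]=?,scc[3]=?,scc[4]=?,scc[5]=?,scc[6]=?)
step 4: low=(low[0]=0,low[1]=1,low[2]=2,low[3]=?,low[4]=2,low[5]=?,low[6]=?); scc=(scc[0]=0,scc[1]=1,scc[2]=2,scc[3]=?,scc[4]=2,scc[5]=?,scc[6]=?)
step 5: low=(low[0]=0,low[1]=1,low[2]=2,low[3]=4,low[4]=2,low[5]=?,low[6]=?); scc=(scc[0]=0,scc[1]=1,scc[2]=2,scc[3]=3,scc[4]=2,scc[5]=?,scc[6]=?)
step 6: low=(low[0]=0,low[1]=1,low[2]=2,low[3]=4,low[4]=2,low[5]=5,low[6]=?); scc=(scc[0]=0,scc[1]=1,scc[2]=2,scc[3]=3,scc[4]=2,scc[5]=4,scc[6]=?)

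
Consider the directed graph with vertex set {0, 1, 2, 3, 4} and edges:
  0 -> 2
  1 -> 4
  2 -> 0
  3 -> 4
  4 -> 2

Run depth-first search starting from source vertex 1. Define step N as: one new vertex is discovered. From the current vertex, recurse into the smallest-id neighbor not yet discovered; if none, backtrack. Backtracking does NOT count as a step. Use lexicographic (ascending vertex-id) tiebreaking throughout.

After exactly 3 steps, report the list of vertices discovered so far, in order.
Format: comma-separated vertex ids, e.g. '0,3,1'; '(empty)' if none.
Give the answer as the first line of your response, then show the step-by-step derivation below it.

1,4,2

step 1: discover 1; path=1; order=1
step 2: discover 4; path=1>4; order=1,4
step 3: discover 2; path=1>4>2; order=1,4,2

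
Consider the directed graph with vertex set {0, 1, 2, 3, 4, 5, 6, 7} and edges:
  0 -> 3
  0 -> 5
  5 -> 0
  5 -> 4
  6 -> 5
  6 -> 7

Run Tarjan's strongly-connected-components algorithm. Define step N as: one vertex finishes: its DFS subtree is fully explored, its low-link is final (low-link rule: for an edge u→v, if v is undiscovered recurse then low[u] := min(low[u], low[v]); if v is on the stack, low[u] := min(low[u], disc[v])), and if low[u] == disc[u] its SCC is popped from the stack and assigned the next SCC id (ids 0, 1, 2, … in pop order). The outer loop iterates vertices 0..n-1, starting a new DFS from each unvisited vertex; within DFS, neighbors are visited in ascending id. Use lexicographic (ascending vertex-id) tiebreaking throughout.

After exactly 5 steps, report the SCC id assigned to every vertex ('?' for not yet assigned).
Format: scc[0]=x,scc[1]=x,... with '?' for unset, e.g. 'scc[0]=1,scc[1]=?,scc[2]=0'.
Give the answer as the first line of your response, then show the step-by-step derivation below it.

scc[0]=2,scc[1]=3,scc[2]=?,scc[3]=0,scc[4]=1,scc[5]=2,scc[6]=?,scc[7]=?

step 1: low=(low[0]=0,low[1]=?,low[2]=?,low[3]=1,low[4]=?,low[5]=?,low[6]=?,low[7]=?); scc=(scc[0]=?,scc[1]=?,scc[2]=?,scc[3]=0,scc[4]=?,scc[5]=?,scc[6]=?,scc[7]=?)
step 2: low=(low[0]=0,low[1]=?,low[2]=?,low[3]=1,low[4]=3,low[5]=0,low[6]=?,low[7]=?); scc=(scc[0]=?,scc[1]=?,scc[2]=?,scc[3]=0,scc[4]=1,scc[5]=?,scc[6]=?,scc[7]=?)
step 3: low=(low[0]=0,low[1]=?,low[2]=?,low[3]=1,low[4]=3,low[5]=0,low[6]=?,low[7]=?); scc=(scc[0]=?,scc[1]=?,scc[2]=?,scc[3]=0,scc[4]=1,scc[5]=?,scc[6]=?,scc[7]=?)
step 4: low=(low[0]=0,low[1]=?,low[2]=?,low[3]=1,low[4]=3,low[5]=0,low[6]=?,low[7]=?); scc=(scc[0]=2,scc[1]=?,scc[2]=?,scc[3]=0,scc[4]=1,scc[5]=2,scc[6]=?,scc[7]=?)
step 5: low=(low[0]=0,low[1]=4,low[2]=?,low[3]=1,low[4]=3,low[5]=0,low[6]=?,low[7]=?); scc=(scc[0]=2,scc[1]=3,scc[2]=?,scc[3]=0,scc[4]=1,scc[5]=2,scc[6]=?,scc[7]=?)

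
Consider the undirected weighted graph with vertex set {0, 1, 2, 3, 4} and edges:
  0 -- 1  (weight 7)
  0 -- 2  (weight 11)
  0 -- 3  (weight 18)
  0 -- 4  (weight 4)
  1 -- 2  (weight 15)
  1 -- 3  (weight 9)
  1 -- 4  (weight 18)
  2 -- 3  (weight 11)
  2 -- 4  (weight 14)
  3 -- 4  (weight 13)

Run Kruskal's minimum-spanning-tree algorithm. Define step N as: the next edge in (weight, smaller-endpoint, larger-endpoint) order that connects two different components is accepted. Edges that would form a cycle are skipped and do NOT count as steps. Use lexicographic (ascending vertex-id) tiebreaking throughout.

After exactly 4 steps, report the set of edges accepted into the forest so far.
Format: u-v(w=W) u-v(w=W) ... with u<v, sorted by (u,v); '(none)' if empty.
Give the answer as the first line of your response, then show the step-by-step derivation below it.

0-1(w=7) 0-2(w=11) 0-4(w=4) 1-3(w=9)

step 1: add edge 0-4 (w=4); MST = {0-4(w=4)}
step 2: add edge 0-1 (w=7); MST = {0-1(w=7) 0-4(w=4)}
step 3: add edge 1-3 (w=9); MST = {0-1(w=7) 0-4(w=4) 1-3(w=9)}
step 4: add edge 0-2 (w=11); MST = {0-1(w=7) 0-2(w=11) 0-4(w=4) 1-3(w=9)}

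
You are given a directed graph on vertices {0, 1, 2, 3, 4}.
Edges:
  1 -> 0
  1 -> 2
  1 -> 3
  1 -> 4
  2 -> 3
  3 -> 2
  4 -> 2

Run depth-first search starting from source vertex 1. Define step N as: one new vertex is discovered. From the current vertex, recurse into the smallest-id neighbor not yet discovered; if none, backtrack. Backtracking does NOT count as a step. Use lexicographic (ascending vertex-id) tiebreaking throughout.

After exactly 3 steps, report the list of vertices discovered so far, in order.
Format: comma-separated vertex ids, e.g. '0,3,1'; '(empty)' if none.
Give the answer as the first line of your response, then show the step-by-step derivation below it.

1,0,2

step 1: discover 1; path=1; order=1
step 2: discover 0; path=1>0; order=1,0
step 3: discover 2; path=1>2; order=1,0,2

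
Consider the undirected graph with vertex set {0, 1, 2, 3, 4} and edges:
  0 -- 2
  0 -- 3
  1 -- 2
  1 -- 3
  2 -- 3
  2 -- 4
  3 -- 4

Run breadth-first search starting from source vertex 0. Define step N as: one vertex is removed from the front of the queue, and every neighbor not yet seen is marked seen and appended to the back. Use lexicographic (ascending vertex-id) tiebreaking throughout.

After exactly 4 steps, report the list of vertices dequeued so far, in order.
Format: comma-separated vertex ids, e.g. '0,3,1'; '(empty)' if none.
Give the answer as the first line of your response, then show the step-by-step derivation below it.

0,2,3,1

step 1: dequeue 0; queue=[2,3]; order=0
step 2: dequeue 2; queue=[3,1,4]; order=0,2
step 3: dequeue 3; queue=[1,4]; order=0,2,3
step 4: dequeue 1; queue=[4]; order=0,2,3,1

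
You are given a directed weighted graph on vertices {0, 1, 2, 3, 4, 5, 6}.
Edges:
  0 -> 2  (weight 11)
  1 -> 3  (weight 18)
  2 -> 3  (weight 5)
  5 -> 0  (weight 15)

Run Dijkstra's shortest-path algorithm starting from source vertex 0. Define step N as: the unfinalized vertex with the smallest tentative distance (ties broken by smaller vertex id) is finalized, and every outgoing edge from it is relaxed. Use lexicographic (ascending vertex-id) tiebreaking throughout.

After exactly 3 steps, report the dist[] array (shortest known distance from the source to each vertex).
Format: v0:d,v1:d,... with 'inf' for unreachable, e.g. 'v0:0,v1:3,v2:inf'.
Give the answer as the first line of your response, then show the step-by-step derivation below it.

v0:0,v1:inf,v2:11,v3:16,v4:inf,v5:inf,v6:inf

step 1: dist = v0:0,v1:inf,v2:11,v3:inf,v4:inf,v5:inf,v6:inf
step 2: dist = v0:0,v1:inf,v2:11,v3:16,v4:inf,v5:inf,v6:inf
step 3: dist = v0:0,v1:inf,v2:11,v3:16,v4:inf,v5:inf,v6:inf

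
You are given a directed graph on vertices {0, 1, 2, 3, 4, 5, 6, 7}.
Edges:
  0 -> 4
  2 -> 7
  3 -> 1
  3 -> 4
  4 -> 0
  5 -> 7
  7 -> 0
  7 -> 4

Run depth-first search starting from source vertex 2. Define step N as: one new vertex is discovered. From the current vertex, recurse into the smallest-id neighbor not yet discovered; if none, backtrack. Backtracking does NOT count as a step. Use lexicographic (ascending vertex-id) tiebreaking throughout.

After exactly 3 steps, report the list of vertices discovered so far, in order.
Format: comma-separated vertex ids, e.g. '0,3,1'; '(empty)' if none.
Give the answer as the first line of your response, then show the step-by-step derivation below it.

2,7,0

step 1: discover 2; path=2; order=2
step 2: discover 7; path=2>7; order=2,7
step 3: discover 0; path=2>7>0; order=2,7,0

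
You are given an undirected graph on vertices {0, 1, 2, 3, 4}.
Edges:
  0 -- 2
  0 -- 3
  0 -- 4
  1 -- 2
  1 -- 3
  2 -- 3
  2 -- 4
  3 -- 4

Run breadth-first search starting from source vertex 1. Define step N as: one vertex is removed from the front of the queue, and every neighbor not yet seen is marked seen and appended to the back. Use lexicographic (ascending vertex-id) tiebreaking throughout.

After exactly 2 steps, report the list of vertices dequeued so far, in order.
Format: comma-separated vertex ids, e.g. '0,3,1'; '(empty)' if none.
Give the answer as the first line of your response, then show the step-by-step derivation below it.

1,2

step 1: dequeue 1; queue=[2,3]; order=1
step 2: dequeue 2; queue=[3,0,4]; order=1,2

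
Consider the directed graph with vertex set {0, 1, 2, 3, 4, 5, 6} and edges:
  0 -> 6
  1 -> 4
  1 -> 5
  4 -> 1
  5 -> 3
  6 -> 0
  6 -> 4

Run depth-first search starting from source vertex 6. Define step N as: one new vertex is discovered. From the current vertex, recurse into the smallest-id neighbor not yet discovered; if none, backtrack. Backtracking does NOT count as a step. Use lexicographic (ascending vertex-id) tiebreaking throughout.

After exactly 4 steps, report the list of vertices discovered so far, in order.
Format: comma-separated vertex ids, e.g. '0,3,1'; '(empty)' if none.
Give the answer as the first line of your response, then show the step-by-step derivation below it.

6,0,4,1

step 1: discover 6; path=6; order=6
step 2: discover 0; path=6>0; order=6,0
step 3: discover 4; path=6>4; order=6,0,4
step 4: discover 1; path=6>4>1; order=6,0,4,1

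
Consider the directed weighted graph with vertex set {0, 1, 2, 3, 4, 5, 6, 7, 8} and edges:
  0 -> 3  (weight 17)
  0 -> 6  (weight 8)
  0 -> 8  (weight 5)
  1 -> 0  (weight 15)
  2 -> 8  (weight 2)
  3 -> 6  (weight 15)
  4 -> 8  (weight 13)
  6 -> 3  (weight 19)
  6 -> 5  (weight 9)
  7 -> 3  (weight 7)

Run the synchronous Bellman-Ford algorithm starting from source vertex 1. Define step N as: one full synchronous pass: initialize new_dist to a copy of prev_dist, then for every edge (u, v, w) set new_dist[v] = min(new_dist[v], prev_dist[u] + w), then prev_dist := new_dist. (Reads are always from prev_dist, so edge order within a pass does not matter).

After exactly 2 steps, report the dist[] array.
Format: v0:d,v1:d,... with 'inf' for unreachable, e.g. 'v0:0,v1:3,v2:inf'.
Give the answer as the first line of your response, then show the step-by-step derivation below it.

v0:15,v1:0,v2:inf,v3:32,v4:inf,v5:inf,v6:23,v7:inf,v8:20

step 1: dist = v0:15,v1:0,v2:inf,v3:inf,v4:inf,v5:inf,v6:inf,v7:inf,v8:inf
step 2: dist = v0:15,v1:0,v2:inf,v3:32,v4:inf,v5:inf,v6:23,v7:inf,v8:20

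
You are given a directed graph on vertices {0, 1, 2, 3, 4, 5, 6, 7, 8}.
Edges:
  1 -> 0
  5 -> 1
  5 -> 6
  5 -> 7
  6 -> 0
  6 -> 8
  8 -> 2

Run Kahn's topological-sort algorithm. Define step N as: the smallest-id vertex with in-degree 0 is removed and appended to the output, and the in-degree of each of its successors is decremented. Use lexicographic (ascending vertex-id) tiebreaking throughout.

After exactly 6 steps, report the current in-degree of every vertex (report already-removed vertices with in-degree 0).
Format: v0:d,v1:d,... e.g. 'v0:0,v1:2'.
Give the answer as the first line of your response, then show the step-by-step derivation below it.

v0:0,v1:0,v2:1,v3:0,v4:0,v5:0,v6:0,v7:0,v8:0

step 1: output 3; order=[3]; indeg=(2,1,1,0,0,0,1,1,1)
step 2: output 4; order=[3,4]; indeg=(2,1,1,0,0,0,1,1,1)
step 3: output 5; order=[3,4,5]; indeg=(2,0,1,0,0,0,0,0,1)
step 4: output 1; order=[3,4,5,1]; indeg=(1,0,1,0,0,0,0,0,1)
step 5: output 6; order=[3,4,5,1,6]; indeg=(0,0,1,0,0,0,0,0,0)
step 6: output 0; order=[3,4,5,1,6,0]; indeg=(0,0,1,0,0,0,0,0,0)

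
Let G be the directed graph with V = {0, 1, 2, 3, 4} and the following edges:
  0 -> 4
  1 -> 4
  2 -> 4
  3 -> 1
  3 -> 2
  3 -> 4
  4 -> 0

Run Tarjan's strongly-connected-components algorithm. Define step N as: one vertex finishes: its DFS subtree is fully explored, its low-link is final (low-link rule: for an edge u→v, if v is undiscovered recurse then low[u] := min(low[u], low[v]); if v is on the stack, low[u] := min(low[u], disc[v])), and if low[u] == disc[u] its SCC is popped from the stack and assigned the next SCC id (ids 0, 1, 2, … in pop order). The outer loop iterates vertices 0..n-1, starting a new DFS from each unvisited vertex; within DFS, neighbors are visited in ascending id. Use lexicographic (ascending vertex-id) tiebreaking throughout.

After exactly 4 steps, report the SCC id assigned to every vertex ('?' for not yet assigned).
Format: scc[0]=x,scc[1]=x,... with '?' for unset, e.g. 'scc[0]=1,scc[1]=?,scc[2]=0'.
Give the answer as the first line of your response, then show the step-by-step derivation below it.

scc[0]=0,scc[1]=1,scc[2]=2,scc[3]=?,scc[4]=0

step 1: low=(low[0]=0,low[1]=?,low[2]=?,low[3]=?,low[4]=0); scc=(scc[0]=?,scc[1]=?,scc[2]=?,scc[3]=?,scc[4]=?)
step 2: low=(low[0]=0,low[1]=?,low[2]=?,low[3]=?,low[4]=0); scc=(scc[0]=0,scc[1]=?,scc[2]=?,scc[3]=?,scc[4]=0)
step 3: low=(low[0]=0,low[1]=2,low[2]=?,low[3]=?,low[4]=0); scc=(scc[0]=0,scc[1]=1,scc[2]=?,scc[3]=?,scc[4]=0)
step 4: low=(low[0]=0,low[1]=2,low[2]=3,low[3]=?,low[4]=0); scc=(scc[0]=0,scc[1]=1,scc[2]=2,scc[3]=?,scc[4]=0)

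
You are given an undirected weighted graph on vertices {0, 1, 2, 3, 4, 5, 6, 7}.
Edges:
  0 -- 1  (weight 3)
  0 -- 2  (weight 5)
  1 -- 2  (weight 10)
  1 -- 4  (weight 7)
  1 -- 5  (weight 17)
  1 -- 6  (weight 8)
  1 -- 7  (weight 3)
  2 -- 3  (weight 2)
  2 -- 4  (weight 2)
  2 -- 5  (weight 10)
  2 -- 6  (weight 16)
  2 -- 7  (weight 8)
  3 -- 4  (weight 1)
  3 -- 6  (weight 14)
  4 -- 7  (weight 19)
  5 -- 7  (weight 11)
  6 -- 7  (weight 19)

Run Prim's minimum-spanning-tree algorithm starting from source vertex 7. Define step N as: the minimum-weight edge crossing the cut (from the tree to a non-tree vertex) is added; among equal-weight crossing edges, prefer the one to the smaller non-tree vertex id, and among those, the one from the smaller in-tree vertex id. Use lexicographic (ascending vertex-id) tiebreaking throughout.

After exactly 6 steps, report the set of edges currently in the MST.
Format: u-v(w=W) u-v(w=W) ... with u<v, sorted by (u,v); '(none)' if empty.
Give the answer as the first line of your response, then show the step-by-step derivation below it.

0-1(w=3) 0-2(w=5) 1-6(w=8) 1-7(w=3) 2-3(w=2) 3-4(w=1)

step 1: add edge 1-7 (w=3); MST = {1-7(w=3)}
step 2: add edge 0-1 (w=3); MST = {0-1(w=3) 1-7(w=3)}
step 3: add edge 0-2 (w=5); MST = {0-1(w=3) 0-2(w=5) 1-7(w=3)}
step 4: add edge 2-3 (w=2); MST = {0-1(w=3) 0-2(w=5) 1-7(w=3) 2-3(w=2)}
step 5: add edge 3-4 (w=1); MST = {0-1(w=3) 0-2(w=5) 1-7(w=3) 2-3(w=2) 3-4(w=1)}
step 6: add edge 1-6 (w=8); MST = {0-1(w=3) 0-2(w=5) 1-6(w=8) 1-7(w=3) 2-3(w=2) 3-4(w=1)}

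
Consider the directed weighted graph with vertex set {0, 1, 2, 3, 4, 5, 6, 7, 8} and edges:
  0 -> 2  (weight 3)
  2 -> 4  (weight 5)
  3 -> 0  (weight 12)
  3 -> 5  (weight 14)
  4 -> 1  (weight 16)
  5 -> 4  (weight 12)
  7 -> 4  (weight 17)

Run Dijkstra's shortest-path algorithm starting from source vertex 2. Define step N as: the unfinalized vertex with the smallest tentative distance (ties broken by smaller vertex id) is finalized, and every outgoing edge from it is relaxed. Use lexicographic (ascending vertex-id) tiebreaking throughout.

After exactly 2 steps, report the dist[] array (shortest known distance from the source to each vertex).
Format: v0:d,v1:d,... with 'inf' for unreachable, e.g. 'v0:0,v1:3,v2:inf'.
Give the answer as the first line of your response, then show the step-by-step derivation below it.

v0:inf,v1:21,v2:0,v3:inf,v4:5,v5:inf,v6:inf,v7:inf,v8:inf

step 1: dist = v0:inf,v1:inf,v2:0,v3:inf,v4:5,v5:inf,v6:inf,v7:inf,v8:inf
step 2: dist = v0:inf,v1:21,v2:0,v3:inf,v4:5,v5:inf,v6:inf,v7:inf,v8:inf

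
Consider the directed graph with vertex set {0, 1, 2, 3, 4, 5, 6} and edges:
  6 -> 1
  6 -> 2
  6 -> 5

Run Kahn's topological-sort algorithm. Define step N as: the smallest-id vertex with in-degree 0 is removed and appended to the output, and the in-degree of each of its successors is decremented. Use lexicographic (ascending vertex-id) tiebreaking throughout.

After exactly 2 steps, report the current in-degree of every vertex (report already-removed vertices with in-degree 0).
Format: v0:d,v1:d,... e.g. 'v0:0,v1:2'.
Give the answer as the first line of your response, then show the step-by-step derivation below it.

v0:0,v1:1,v2:1,v3:0,v4:0,v5:1,v6:0

step 1: output 0; order=[0]; indeg=(0,1,1,0,0,1,0)
step 2: output 3; order=[0,3]; indeg=(0,1,1,0,0,1,0)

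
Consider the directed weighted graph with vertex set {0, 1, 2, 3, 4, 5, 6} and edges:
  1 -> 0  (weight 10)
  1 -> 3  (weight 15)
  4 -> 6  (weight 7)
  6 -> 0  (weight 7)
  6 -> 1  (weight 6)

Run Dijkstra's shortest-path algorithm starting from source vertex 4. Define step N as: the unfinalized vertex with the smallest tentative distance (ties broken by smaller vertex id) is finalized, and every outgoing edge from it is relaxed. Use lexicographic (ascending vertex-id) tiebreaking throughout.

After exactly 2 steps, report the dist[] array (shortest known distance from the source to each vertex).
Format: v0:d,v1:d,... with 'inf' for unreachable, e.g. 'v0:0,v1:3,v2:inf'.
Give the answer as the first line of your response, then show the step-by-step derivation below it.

v0:14,v1:13,v2:inf,v3:inf,v4:0,v5:inf,v6:7

step 1: dist = v0:inf,v1:inf,v2:inf,v3:inf,v4:0,v5:inf,v6:7
step 2: dist = v0:14,v1:13,v2:inf,v3:inf,v4:0,v5:inf,v6:7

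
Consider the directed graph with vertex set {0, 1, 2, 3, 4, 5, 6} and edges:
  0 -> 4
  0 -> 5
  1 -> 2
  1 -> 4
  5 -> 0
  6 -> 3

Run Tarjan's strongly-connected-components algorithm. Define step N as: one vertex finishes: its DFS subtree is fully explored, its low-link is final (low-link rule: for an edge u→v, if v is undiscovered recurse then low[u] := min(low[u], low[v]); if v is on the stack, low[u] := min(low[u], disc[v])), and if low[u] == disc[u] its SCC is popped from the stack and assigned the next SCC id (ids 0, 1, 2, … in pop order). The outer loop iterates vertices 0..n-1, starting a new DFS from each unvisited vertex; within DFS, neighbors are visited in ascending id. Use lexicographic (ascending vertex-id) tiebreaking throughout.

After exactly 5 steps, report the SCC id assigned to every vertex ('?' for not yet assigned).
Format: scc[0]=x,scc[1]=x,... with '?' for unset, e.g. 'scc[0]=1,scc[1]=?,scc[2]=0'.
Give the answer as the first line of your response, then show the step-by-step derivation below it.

scc[0]=1,scc[1]=3,scc[2]=2,scc[3]=?,scc[4]=0,scc[5]=1,scc[6]=?

step 1: low=(low[0]=0,low[1]=?,low[2]=?,low[3]=?,low[4]=1,low[5]=?,low[6]=?); scc=(scc[0]=?,scc[1]=?,scc[2]=?,scc[3]=?,scc[4]=0,scc[5]=?,scc[6]=?)
step 2: low=(low[0]=0,low[1]=?,low[2]=?,low[3]=?,low[4]=1,low[5]=0,low[6]=?); scc=(scc[0]=?,scc[1]=?,scc[2]=?,scc[3]=?,scc[4]=0,scc[5]=?,scc[6]=?)
step 3: low=(low[0]=0,low[1]=?,low[2]=?,low[3]=?,low[4]=1,low[5]=0,low[6]=?); scc=(scc[0]=1,scc[1]=?,scc[2]=?,scc[3]=?,scc[4]=0,scc[5]=1,scc[6]=?)
step 4: low=(low[0]=0,low[1]=3,low[2]=4,low[3]=?,low[4]=1,low[5]=0,low[6]=?); scc=(scc[0]=1,scc[1]=?,scc[2]=2,scc[3]=?,scc[4]=0,scc[5]=1,scc[6]=?)
step 5: low=(low[0]=0,low[1]=3,low[2]=4,low[3]=?,low[4]=1,low[5]=0,low[6]=?); scc=(scc[0]=1,scc[1]=3,scc[2]=2,scc[3]=?,scc[4]=0,scc[5]=1,scc[6]=?)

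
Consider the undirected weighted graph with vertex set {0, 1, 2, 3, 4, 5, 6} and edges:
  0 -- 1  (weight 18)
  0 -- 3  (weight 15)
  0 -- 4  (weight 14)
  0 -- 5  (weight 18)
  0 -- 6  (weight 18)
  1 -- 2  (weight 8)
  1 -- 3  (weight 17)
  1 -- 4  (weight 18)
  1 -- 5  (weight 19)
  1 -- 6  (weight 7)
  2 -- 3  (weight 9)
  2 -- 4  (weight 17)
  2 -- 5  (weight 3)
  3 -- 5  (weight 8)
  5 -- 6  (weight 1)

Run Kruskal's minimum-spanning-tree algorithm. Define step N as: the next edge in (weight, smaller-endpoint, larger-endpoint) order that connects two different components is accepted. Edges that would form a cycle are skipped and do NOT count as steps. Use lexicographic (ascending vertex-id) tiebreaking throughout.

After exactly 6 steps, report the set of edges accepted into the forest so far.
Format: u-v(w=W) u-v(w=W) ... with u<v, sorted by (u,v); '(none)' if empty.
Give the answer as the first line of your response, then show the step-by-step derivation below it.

0-3(w=15) 0-4(w=14) 1-6(w=7) 2-5(w=3) 3-5(w=8) 5-6(w=1)

step 1: add edge 5-6 (w=1); MST = {5-6(w=1)}
step 2: add edge 2-5 (w=3); MST = {2-5(w=3) 5-6(w=1)}
step 3: add edge 1-6 (w=7); MST = {1-6(w=7) 2-5(w=3) 5-6(w=1)}
step 4: add edge 3-5 (w=8); MST = {1-6(w=7) 2-5(w=3) 3-5(w=8) 5-6(w=1)}
step 5: add edge 0-4 (w=14); MST = {0-4(w=14) 1-6(w=7) 2-5(w=3) 3-5(w=8) 5-6(w=1)}
step 6: add edge 0-3 (w=15); MST = {0-3(w=15) 0-4(w=14) 1-6(w=7) 2-5(w=3) 3-5(w=8) 5-6(w=1)}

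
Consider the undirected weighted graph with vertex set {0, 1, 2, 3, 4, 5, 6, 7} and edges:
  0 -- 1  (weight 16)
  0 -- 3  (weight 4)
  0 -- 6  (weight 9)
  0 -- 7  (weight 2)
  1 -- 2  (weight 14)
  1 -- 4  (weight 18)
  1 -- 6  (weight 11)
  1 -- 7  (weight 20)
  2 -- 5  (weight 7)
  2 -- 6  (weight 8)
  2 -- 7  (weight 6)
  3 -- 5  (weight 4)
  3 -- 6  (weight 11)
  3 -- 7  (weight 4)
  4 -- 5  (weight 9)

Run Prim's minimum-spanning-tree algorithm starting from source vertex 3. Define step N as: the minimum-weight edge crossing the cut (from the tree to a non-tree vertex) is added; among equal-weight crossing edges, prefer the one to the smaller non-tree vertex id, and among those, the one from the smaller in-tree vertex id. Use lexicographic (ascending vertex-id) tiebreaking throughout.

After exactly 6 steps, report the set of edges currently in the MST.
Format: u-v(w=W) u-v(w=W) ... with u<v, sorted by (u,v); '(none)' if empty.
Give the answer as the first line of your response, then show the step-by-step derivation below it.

0-3(w=4) 0-7(w=2) 2-6(w=8) 2-7(w=6) 3-5(w=4) 4-5(w=9)

step 1: add edge 0-3 (w=4); MST = {0-3(w=4)}
step 2: add edge 0-7 (w=2); MST = {0-3(w=4) 0-7(w=2)}
step 3: add edge 3-5 (w=4); MST = {0-3(w=4) 0-7(w=2) 3-5(w=4)}
step 4: add edge 2-7 (w=6); MST = {0-3(w=4) 0-7(w=2) 2-7(w=6) 3-5(w=4)}
step 5: add edge 2-6 (w=8); MST = {0-3(w=4) 0-7(w=2) 2-6(w=8) 2-7(w=6) 3-5(w=4)}
step 6: add edge 4-5 (w=9); MST = {0-3(w=4) 0-7(w=2) 2-6(w=8) 2-7(w=6) 3-5(w=4) 4-5(w=9)}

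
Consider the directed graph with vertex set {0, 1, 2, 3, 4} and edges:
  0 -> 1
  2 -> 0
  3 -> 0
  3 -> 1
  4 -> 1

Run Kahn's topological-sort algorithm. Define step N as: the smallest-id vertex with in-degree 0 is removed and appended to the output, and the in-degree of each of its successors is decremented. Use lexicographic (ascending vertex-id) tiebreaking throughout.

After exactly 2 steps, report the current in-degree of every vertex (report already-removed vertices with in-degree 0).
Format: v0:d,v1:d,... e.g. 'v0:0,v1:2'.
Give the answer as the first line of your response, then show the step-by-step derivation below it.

v0:0,v1:2,v2:0,v3:0,v4:0

step 1: output 2; order=[2]; indeg=(1,3,0,0,0)
step 2: output 3; order=[2,3]; indeg=(0,2,0,0,0)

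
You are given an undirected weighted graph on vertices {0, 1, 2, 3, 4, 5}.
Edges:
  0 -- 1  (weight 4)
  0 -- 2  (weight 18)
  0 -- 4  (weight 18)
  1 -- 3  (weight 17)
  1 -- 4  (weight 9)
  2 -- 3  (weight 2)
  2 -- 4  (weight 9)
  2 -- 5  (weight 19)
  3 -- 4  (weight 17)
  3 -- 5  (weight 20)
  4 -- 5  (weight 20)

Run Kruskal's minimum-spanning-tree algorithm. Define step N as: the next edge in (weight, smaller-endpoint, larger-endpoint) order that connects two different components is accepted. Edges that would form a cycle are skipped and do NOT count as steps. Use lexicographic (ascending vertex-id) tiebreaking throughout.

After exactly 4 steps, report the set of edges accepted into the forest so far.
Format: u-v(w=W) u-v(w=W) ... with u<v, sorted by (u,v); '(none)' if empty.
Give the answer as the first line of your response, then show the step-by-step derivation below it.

0-1(w=4) 1-4(w=9) 2-3(w=2) 2-4(w=9)

step 1: add edge 2-3 (w=2); MST = {2-3(w=2)}
step 2: add edge 0-1 (w=4); MST = {0-1(w=4) 2-3(w=2)}
step 3: add edge 1-4 (w=9); MST = {0-1(w=4) 1-4(w=9) 2-3(w=2)}
step 4: add edge 2-4 (w=9); MST = {0-1(w=4) 1-4(w=9) 2-3(w=2) 2-4(w=9)}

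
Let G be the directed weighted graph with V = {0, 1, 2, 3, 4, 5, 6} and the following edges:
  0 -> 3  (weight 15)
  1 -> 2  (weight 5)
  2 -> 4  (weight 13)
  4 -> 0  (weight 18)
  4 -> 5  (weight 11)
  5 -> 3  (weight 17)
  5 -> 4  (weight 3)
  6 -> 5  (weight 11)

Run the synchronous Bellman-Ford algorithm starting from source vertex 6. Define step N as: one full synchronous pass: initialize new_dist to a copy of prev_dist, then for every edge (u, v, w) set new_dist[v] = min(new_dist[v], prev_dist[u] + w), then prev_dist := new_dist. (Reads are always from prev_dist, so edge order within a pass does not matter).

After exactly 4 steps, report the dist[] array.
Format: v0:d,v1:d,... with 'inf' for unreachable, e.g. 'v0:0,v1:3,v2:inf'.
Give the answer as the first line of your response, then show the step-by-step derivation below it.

v0:32,v1:inf,v2:inf,v3:28,v4:14,v5:11,v6:0

step 1: dist = v0:inf,v1:inf,v2:inf,v3:inf,v4:inf,v5:11,v6:0
step 2: dist = v0:inf,v1:inf,v2:inf,v3:28,v4:14,v5:11,v6:0
step 3: dist = v0:32,v1:inf,v2:inf,v3:28,v4:14,v5:11,v6:0
step 4: dist = v0:32,v1:inf,v2:inf,v3:28,v4:14,v5:11,v6:0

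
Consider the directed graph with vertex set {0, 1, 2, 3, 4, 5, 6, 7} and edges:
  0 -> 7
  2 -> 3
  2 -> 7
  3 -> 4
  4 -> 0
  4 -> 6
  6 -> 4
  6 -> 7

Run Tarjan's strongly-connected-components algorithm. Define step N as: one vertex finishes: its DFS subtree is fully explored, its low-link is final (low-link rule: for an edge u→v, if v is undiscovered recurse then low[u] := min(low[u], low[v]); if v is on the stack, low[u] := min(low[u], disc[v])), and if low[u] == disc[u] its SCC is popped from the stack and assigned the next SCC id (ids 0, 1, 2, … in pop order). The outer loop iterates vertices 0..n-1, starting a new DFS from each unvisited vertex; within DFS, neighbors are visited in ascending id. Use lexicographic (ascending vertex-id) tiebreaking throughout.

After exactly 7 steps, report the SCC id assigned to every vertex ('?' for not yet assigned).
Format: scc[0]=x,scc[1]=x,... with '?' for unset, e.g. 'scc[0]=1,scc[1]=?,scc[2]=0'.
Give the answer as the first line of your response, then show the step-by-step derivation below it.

scc[0]=1,scc[1]=2,scc[2]=5,scc[3]=4,scc[4]=3,scc[5]=?,scc[6]=3,scc[7]=0

step 1: low=(low[0]=0,low[1]=?,low[2]=?,low[3]=?,low[4]=?,low[5]=?,low[6]=?,low[7]=1); scc=(scc[0]=?,scc[1]=?,scc[2]=?,scc[3]=?,scc[4]=?,scc[5]=?,scc[6]=?,scc[7]=0)
step 2: low=(low[0]=0,low[1]=?,low[2]=?,low[3]=?,low[4]=?,low[5]=?,low[6]=?,low[7]=1); scc=(scc[0]=1,scc[1]=?,scc[2]=?,scc[3]=?,scc[4]=?,scc[5]=?,scc[6]=?,scc[7]=0)
step 3: low=(low[0]=0,low[1]=2,low[2]=?,low[3]=?,low[4]=?,low[5]=?,low[6]=?,low[7]=1); scc=(scc[0]=1,scc[1]=2,scc[2]=?,scc[3]=?,scc[4]=?,scc[5]=?,scc[6]=?,scc[7]=0)
step 4: low=(low[0]=0,low[1]=2,low[2]=3,low[3]=4,low[4]=5,low[5]=?,low[6]=5,low[7]=1); scc=(scc[0]=1,scc[1]=2,scc[2]=?,scc[3]=?,scc[4]=?,scc[5]=?,scc[6]=?,scc[7]=0)
step 5: low=(low[0]=0,low[1]=2,low[2]=3,low[3]=4,low[4]=5,low[5]=?,low[6]=5,low[7]=1); scc=(scc[0]=1,scc[1]=2,scc[2]=?,scc[3]=?,scc[4]=3,scc[5]=?,scc[6]=3,scc[7]=0)
step 6: low=(low[0]=0,low[1]=2,low[2]=3,low[3]=4,low[4]=5,low[5]=?,low[6]=5,low[7]=1); scc=(scc[0]=1,scc[1]=2,scc[2]=?,scc[3]=4,scc[4]=3,scc[5]=?,scc[6]=3,scc[7]=0)
step 7: low=(low[0]=0,low[1]=2,low[2]=3,low[3]=4,low[4]=5,low[5]=?,low[6]=5,low[7]=1); scc=(scc[0]=1,scc[1]=2,scc[2]=5,scc[3]=4,scc[4]=3,scc[5]=?,scc[6]=3,scc[7]=0)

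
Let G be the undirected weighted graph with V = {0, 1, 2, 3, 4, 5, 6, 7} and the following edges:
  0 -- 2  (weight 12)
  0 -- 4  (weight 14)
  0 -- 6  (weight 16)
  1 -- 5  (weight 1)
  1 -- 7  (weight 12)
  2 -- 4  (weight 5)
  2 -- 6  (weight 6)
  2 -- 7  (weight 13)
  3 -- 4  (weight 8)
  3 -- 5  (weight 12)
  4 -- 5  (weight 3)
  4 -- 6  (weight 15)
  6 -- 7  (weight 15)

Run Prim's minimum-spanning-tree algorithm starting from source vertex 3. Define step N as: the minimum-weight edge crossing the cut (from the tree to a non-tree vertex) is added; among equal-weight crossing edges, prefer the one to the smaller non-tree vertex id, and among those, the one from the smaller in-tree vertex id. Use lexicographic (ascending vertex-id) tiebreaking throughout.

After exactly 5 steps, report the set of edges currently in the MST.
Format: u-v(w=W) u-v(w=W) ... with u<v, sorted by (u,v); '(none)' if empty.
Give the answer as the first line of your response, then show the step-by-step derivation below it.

1-5(w=1) 2-4(w=5) 2-6(w=6) 3-4(w=8) 4-5(w=3)

step 1: add edge 3-4 (w=8); MST = {3-4(w=8)}
step 2: add edge 4-5 (w=3); MST = {3-4(w=8) 4-5(w=3)}
step 3: add edge 1-5 (w=1); MST = {1-5(w=1) 3-4(w=8) 4-5(w=3)}
step 4: add edge 2-4 (w=5); MST = {1-5(w=1) 2-4(w=5) 3-4(w=8) 4-5(w=3)}
step 5: add edge 2-6 (w=6); MST = {1-5(w=1) 2-4(w=5) 2-6(w=6) 3-4(w=8) 4-5(w=3)}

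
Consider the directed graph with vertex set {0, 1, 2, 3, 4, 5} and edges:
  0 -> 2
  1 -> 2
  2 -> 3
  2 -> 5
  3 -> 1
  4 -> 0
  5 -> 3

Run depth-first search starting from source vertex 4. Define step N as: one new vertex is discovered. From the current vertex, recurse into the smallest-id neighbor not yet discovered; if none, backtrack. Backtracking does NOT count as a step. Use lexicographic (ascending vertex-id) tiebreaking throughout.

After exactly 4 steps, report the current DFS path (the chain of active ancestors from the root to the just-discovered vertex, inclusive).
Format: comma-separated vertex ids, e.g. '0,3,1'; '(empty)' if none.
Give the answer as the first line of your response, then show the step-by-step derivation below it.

4,0,2,3

step 1: discover 4; path=4; order=4
step 2: discover 0; path=4>0; order=4,0
step 3: discover 2; path=4>0>2; order=4,0,2
step 4: discover 3; path=4>0>2>3; order=4,0,2,3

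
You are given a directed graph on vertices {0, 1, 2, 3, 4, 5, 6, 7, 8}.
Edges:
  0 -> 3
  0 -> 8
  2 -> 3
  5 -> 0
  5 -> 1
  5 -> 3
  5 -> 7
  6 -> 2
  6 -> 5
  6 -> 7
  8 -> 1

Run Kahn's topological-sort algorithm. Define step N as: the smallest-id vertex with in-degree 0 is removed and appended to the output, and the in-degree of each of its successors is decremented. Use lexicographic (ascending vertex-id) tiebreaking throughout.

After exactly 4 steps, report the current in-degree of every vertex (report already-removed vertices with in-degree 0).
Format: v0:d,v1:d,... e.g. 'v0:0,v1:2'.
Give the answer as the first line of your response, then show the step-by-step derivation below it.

v0:0,v1:1,v2:0,v3:1,v4:0,v5:0,v6:0,v7:0,v8:1

step 1: output 4; order=[4]; indeg=(1,2,1,3,0,1,0,2,1)
step 2: output 6; order=[4,6]; indeg=(1,2,0,3,0,0,0,1,1)
step 3: output 2; order=[4,6,2]; indeg=(1,2,0,2,0,0,0,1,1)
step 4: output 5; order=[4,6,2,5]; indeg=(0,1,0,1,0,0,0,0,1)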